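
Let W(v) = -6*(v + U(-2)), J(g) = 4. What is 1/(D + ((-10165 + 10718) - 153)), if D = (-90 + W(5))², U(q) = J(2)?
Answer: 1/21136 ≈ 4.7313e-5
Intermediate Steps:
U(q) = 4
W(v) = -24 - 6*v (W(v) = -6*(v + 4) = -6*(4 + v) = -24 - 6*v)
D = 20736 (D = (-90 + (-24 - 6*5))² = (-90 + (-24 - 30))² = (-90 - 54)² = (-144)² = 20736)
1/(D + ((-10165 + 10718) - 153)) = 1/(20736 + ((-10165 + 10718) - 153)) = 1/(20736 + (553 - 153)) = 1/(20736 + 400) = 1/21136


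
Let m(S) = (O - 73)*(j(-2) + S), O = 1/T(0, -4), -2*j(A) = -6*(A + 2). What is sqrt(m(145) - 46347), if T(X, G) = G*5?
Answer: 31*I*sqrt(237)/2 ≈ 238.62*I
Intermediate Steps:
T(X, G) = 5*G
j(A) = 6 + 3*A (j(A) = -(-3)*(A + 2) = -(-3)*(2 + A) = -(-12 - 6*A)/2 = 6 + 3*A)
O = -1/20 (O = 1/(5*(-4)) = 1/(-20) = -1/20 ≈ -0.050000)
m(S) = -1461*S/20 (m(S) = (-1/20 - 73)*((6 + 3*(-2)) + S) = -1461*((6 - 6) + S)/20 = -1461*(0 + S)/20 = -1461*S/20)
sqrt(m(145) - 46347) = sqrt(-1461/20*145 - 46347) = sqrt(-42369/4 - 46347) = sqrt(-227757/4) = 31*I*sqrt(237)/2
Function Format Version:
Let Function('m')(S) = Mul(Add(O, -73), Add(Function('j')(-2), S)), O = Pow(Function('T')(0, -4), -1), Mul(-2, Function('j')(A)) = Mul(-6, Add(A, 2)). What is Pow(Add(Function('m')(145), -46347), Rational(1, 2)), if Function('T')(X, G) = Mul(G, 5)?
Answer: Mul(Rational(31, 2), I, Pow(237, Rational(1, 2))) ≈ Mul(238.62, I)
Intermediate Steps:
Function('T')(X, G) = Mul(5, G)
Function('j')(A) = Add(6, Mul(3, A)) (Function('j')(A) = Mul(Rational(-1, 2), Mul(-6, Add(A, 2))) = Mul(Rational(-1, 2), Mul(-6, Add(2, A))) = Mul(Rational(-1, 2), Add(-12, Mul(-6, A))) = Add(6, Mul(3, A)))
O = Rational(-1, 20) (O = Pow(Mul(5, -4), -1) = Pow(-20, -1) = Rational(-1, 20) ≈ -0.050000)
Function('m')(S) = Mul(Rational(-1461, 20), S) (Function('m')(S) = Mul(Add(Rational(-1, 20), -73), Add(Add(6, Mul(3, -2)), S)) = Mul(Rational(-1461, 20), Add(Add(6, -6), S)) = Mul(Rational(-1461, 20), Add(0, S)) = Mul(Rational(-1461, 20), S))
Pow(Add(Function('m')(145), -46347), Rational(1, 2)) = Pow(Add(Mul(Rational(-1461, 20), 145), -46347), Rational(1, 2)) = Pow(Add(Rational(-42369, 4), -46347), Rational(1, 2)) = Pow(Rational(-227757, 4), Rational(1, 2)) = Mul(Rational(31, 2), I, Pow(237, Rational(1, 2)))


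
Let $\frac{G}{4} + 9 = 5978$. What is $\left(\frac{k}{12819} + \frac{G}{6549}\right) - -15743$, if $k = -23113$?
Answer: $\frac{146867247360}{9327959} \approx 15745.0$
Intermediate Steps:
$G = 23876$ ($G = -36 + 4 \cdot 5978 = -36 + 23912 = 23876$)
$\left(\frac{k}{12819} + \frac{G}{6549}\right) - -15743 = \left(- \frac{23113}{12819} + \frac{23876}{6549}\right) - -15743 = \left(\left(-23113\right) \frac{1}{12819} + 23876 \cdot \frac{1}{6549}\right) + 15743 = \left(- \frac{23113}{12819} + \frac{23876}{6549}\right) + 15743 = \frac{17188823}{9327959} + 15743 = \frac{146867247360}{9327959}$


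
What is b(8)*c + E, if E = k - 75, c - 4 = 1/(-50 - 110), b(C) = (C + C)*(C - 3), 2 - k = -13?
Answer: 519/2 ≈ 259.50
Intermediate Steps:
k = 15 (k = 2 - 1*(-13) = 2 + 13 = 15)
b(C) = 2*C*(-3 + C) (b(C) = (2*C)*(-3 + C) = 2*C*(-3 + C))
c = 639/160 (c = 4 + 1/(-50 - 110) = 4 + 1/(-160) = 4 - 1/160 = 639/160 ≈ 3.9938)
E = -60 (E = 15 - 75 = -60)
b(8)*c + E = (2*8*(-3 + 8))*(639/160) - 60 = (2*8*5)*(639/160) - 60 = 80*(639/160) - 60 = 639/2 - 60 = 519/2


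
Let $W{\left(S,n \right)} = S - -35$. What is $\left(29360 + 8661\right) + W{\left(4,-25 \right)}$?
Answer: $38060$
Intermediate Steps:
$W{\left(S,n \right)} = 35 + S$ ($W{\left(S,n \right)} = S + 35 = 35 + S$)
$\left(29360 + 8661\right) + W{\left(4,-25 \right)} = \left(29360 + 8661\right) + \left(35 + 4\right) = 38021 + 39 = 38060$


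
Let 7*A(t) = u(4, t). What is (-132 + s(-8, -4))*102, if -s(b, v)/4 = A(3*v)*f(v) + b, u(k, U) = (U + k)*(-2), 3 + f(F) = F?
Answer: -3672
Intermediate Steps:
f(F) = -3 + F
u(k, U) = -2*U - 2*k
A(t) = -8/7 - 2*t/7 (A(t) = (-2*t - 2*4)/7 = (-2*t - 8)/7 = (-8 - 2*t)/7 = -8/7 - 2*t/7)
s(b, v) = -4*b - 4*(-3 + v)*(-8/7 - 6*v/7) (s(b, v) = -4*((-8/7 - 6*v/7)*(-3 + v) + b) = -4*((-3 + v)*(-8/7 - 6*v/7) + b) = -4*(b + (-3 + v)*(-8/7 - 6*v/7)) = -4*b - 4*(-3 + v)*(-8/7 - 6*v/7))
(-132 + s(-8, -4))*102 = (-132 + (-4*(-8) + 8*(-3 - 4)*(4 + 3*(-4))/7))*102 = (-132 + (32 + (8/7)*(-7)*(4 - 12)))*102 = (-132 + (32 + (8/7)*(-7)*(-8)))*102 = (-132 + (32 + 64))*102 = (-132 + 96)*102 = -36*102 = -3672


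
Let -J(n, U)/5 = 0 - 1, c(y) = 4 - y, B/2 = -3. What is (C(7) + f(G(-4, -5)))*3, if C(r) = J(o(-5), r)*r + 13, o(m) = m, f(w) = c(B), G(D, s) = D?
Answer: 174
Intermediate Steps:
B = -6 (B = 2*(-3) = -6)
f(w) = 10 (f(w) = 4 - 1*(-6) = 4 + 6 = 10)
J(n, U) = 5 (J(n, U) = -5*(0 - 1) = -5*(-1) = 5)
C(r) = 13 + 5*r (C(r) = 5*r + 13 = 13 + 5*r)
(C(7) + f(G(-4, -5)))*3 = ((13 + 5*7) + 10)*3 = ((13 + 35) + 10)*3 = (48 + 10)*3 = 58*3 = 174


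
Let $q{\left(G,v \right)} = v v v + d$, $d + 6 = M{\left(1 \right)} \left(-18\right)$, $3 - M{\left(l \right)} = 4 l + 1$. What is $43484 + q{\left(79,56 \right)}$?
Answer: $219130$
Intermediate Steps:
$M{\left(l \right)} = 2 - 4 l$ ($M{\left(l \right)} = 3 - \left(4 l + 1\right) = 3 - \left(1 + 4 l\right) = 2 - 4 l$)
$d = 30$ ($d = -6 + \left(2 - 4\right) \left(-18\right) = -6 - -36 = -6 + 36 = 30$)
$q{\left(G,v \right)} = 30 + v^{3}$ ($q{\left(G,v \right)} = v v v + 30 = v^{2} v + 30 = v^{3} + 30 = 30 + v^{3}$)
$43484 + q{\left(79,56 \right)} = 43484 + \left(30 + 56^{3}\right) = 43484 + \left(30 + 175616\right) = 43484 + 175646 = 219130$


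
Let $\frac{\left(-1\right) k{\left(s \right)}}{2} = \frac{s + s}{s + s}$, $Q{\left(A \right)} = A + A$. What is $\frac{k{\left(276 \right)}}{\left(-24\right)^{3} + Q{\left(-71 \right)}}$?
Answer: $\frac{1}{6983} \approx 0.0001432$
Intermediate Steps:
$Q{\left(A \right)} = 2 A$
$k{\left(s \right)} = -2$ ($k{\left(s \right)} = - 2 \frac{s + s}{s + s} = - 2 \frac{2 s}{2 s} = - 2 \cdot 2 s \frac{1}{2 s} = \left(-2\right) 1 = -2$)
$\frac{k{\left(276 \right)}}{\left(-24\right)^{3} + Q{\left(-71 \right)}} = - \frac{2}{\left(-24\right)^{3} + 2 \left(-71\right)} = - \frac{2}{-13824 - 142} = - \frac{2}{-13966} = \left(-2\right) \left(- \frac{1}{13966}\right) = \frac{1}{6983}$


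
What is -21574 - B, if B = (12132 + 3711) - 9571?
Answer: -27846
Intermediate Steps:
B = 6272 (B = 15843 - 9571 = 6272)
-21574 - B = -21574 - 1*6272 = -21574 - 6272 = -27846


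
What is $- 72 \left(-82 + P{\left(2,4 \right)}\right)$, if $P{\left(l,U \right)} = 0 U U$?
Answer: $5904$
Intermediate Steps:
$P{\left(l,U \right)} = 0$ ($P{\left(l,U \right)} = 0 U = 0$)
$- 72 \left(-82 + P{\left(2,4 \right)}\right) = - 72 \left(-82 + 0\right) = \left(-72\right) \left(-82\right) = 5904$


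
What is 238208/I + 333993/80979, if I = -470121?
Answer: 45909092507/12689976153 ≈ 3.6177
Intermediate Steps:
238208/I + 333993/80979 = 238208/(-470121) + 333993/80979 = 238208*(-1/470121) + 333993*(1/80979) = -238208/470121 + 111331/26993 = 45909092507/12689976153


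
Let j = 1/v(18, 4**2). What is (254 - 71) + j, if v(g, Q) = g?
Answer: 3295/18 ≈ 183.06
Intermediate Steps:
j = 1/18 ≈ 0.055556
(254 - 71) + j = (254 - 71) + 1/18 = 183 + 1/18 = 3295/18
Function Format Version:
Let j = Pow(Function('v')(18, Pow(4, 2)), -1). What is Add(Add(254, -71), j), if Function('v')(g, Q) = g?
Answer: Rational(3295, 18) ≈ 183.06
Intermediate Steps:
j = Rational(1, 18) (j = Pow(18, -1) = Rational(1, 18) ≈ 0.055556)
Add(Add(254, -71), j) = Add(Add(254, -71), Rational(1, 18)) = Add(183, Rational(1, 18)) = Rational(3295, 18)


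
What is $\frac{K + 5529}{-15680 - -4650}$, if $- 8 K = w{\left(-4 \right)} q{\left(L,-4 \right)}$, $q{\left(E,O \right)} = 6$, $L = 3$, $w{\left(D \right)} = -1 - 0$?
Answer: $- \frac{22119}{44120} \approx -0.50134$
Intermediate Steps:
$w{\left(D \right)} = -1$ ($w{\left(D \right)} = -1 + 0 = -1$)
$K = \frac{3}{4}$ ($K = - \frac{\left(-1\right) 6}{8} = \left(- \frac{1}{8}\right) \left(-6\right) = \frac{3}{4} \approx 0.75$)
$\frac{K + 5529}{-15680 - -4650} = \frac{\frac{3}{4} + 5529}{-15680 - -4650} = \frac{22119}{4 \left(-15680 + 4650\right)} = \frac{22119}{4 \left(-11030\right)} = \frac{22119}{4} \left(- \frac{1}{11030}\right) = - \frac{22119}{44120}$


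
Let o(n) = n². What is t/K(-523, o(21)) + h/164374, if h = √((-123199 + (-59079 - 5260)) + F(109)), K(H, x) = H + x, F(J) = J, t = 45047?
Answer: -45047/82 + 11*I*√1549/164374 ≈ -549.35 + 0.0026338*I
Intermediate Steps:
h = 11*I*√1549 (h = √((-123199 + (-59079 - 5260)) + 109) = √((-123199 - 64339) + 109) = √(-187538 + 109) = √(-187429) = 11*I*√1549 ≈ 432.93*I)
t/K(-523, o(21)) + h/164374 = 45047/(-523 + 21²) + (11*I*√1549)/164374 = 45047/(-523 + 441) + (11*I*√1549)*(1/164374) = 45047/(-82) + 11*I*√1549/164374 = 45047*(-1/82) + 11*I*√1549/164374 = -45047/82 + 11*I*√1549/164374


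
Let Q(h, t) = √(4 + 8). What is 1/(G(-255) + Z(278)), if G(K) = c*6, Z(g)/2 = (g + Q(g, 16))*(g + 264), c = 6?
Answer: 75347/22705156468 - 271*√3/11352578234 ≈ 3.2771e-6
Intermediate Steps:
Q(h, t) = 2*√3 (Q(h, t) = √12 = 2*√3)
Z(g) = 2*(264 + g)*(g + 2*√3) (Z(g) = 2*((g + 2*√3)*(g + 264)) = 2*((g + 2*√3)*(264 + g)) = 2*((264 + g)*(g + 2*√3)) = 2*(264 + g)*(g + 2*√3))
G(K) = 36 (G(K) = 6*6 = 36)
1/(G(-255) + Z(278)) = 1/(36 + (2*278² + 528*278 + 1056*√3 + 4*278*√3)) = 1/(36 + (2*77284 + 146784 + 1056*√3 + 1112*√3)) = 1/(36 + (154568 + 146784 + 1056*√3 + 1112*√3)) = 1/(36 + (301352 + 2168*√3)) = 1/(301388 + 2168*√3)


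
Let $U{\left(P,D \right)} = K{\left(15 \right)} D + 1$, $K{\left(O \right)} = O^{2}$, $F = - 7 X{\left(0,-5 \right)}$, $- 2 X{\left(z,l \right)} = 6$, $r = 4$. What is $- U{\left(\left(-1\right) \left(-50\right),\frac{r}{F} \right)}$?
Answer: $- \frac{307}{7} \approx -43.857$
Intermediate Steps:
$X{\left(z,l \right)} = -3$ ($X{\left(z,l \right)} = \left(- \frac{1}{2}\right) 6 = -3$)
$F = 21$ ($F = \left(-7\right) \left(-3\right) = 21$)
$U{\left(P,D \right)} = 1 + 225 D$ ($U{\left(P,D \right)} = 15^{2} D + 1 = 225 D + 1 = 1 + 225 D$)
$- U{\left(\left(-1\right) \left(-50\right),\frac{r}{F} \right)} = - (1 + 225 \cdot \frac{4}{21}) = - (1 + \frac{300}{7}) = \left(-1\right) \frac{307}{7} = - \frac{307}{7}$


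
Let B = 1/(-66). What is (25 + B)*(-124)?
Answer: -102238/33 ≈ -3098.1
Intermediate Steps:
B = -1/66 ≈ -0.015152
(25 + B)*(-124) = (25 - 1/66)*(-124) = (1649/66)*(-124) = -102238/33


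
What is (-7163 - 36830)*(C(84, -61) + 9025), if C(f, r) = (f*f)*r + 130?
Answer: 18532535173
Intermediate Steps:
C(f, r) = 130 + r*f² (C(f, r) = f²*r + 130 = r*f² + 130 = 130 + r*f²)
(-7163 - 36830)*(C(84, -61) + 9025) = (-7163 - 36830)*((130 - 61*84²) + 9025) = -43993*((130 - 61*7056) + 9025) = -43993*((130 - 430416) + 9025) = -43993*(-430286 + 9025) = -43993*(-421261) = 18532535173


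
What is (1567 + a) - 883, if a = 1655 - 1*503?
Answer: 1836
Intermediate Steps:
a = 1152 (a = 1655 - 503 = 1152)
(1567 + a) - 883 = (1567 + 1152) - 883 = 2719 - 883 = 1836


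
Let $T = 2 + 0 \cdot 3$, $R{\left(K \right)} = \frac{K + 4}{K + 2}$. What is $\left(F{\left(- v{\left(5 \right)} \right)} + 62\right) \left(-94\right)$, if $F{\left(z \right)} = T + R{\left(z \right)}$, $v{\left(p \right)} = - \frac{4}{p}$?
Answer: $- \frac{43240}{7} \approx -6177.1$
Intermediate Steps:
$R{\left(K \right)} = \frac{4 + K}{2 + K}$
$T = 2$ ($T = 2 + 0 = 2$)
$F{\left(z \right)} = 2 + \frac{4 + z}{2 + z}$
$\left(F{\left(- v{\left(5 \right)} \right)} + 62\right) \left(-94\right) = \left(\frac{8 + 3 \left(- \frac{-4}{5}\right)}{2 - - \frac{4}{5}} + 62\right) \left(-94\right) = \left(\frac{8 + 3 \left(- \frac{-4}{5}\right)}{2 - \left(-4\right) \frac{1}{5}} + 62\right) \left(-94\right) = \left(\frac{8 + 3 \left(\left(-1\right) \left(- \frac{4}{5}\right)\right)}{2 - - \frac{4}{5}} + 62\right) \left(-94\right) = \left(\frac{8 + 3 \cdot \frac{4}{5}}{2 + \frac{4}{5}} + 62\right) \left(-94\right) = \left(\frac{8 + \frac{12}{5}}{\frac{14}{5}} + 62\right) \left(-94\right) = \left(\frac{5}{14} \cdot \frac{52}{5} + 62\right) \left(-94\right) = \left(\frac{26}{7} + 62\right) \left(-94\right) = \frac{460}{7} \left(-94\right) = - \frac{43240}{7}$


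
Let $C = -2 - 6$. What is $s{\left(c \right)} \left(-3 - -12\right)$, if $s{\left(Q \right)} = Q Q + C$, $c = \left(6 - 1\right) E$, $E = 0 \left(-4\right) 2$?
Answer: $-72$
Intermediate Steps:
$C = -8$ ($C = -2 - 6 = -8$)
$E = 0$ ($E = 0 \cdot 2 = 0$)
$c = 0$ ($c = \left(6 - 1\right) 0 = 5 \cdot 0 = 0$)
$s{\left(Q \right)} = -8 + Q^{2}$ ($s{\left(Q \right)} = Q Q - 8 = Q^{2} - 8 = -8 + Q^{2}$)
$s{\left(c \right)} \left(-3 - -12\right) = \left(-8 + 0^{2}\right) \left(-3 - -12\right) = \left(-8 + 0\right) \left(-3 + 12\right) = \left(-8\right) 9 = -72$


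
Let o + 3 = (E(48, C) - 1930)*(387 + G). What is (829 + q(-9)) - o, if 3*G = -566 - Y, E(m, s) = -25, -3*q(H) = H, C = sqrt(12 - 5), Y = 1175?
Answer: -1131395/3 ≈ -3.7713e+5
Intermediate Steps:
C = sqrt(7) ≈ 2.6458
q(H) = -H/3
G = -1741/3 (G = (-566 - 1*1175)/3 = (-566 - 1175)/3 = (1/3)*(-1741) = -1741/3 ≈ -580.33)
o = 1133891/3 (o = -3 + (-25 - 1930)*(387 - 1741/3) = -3 - 1955*(-580/3) = -3 + 1133900/3 = 1133891/3 ≈ 3.7796e+5)
(829 + q(-9)) - o = (829 - 1/3*(-9)) - 1*1133891/3 = (829 + 3) - 1133891/3 = 832 - 1133891/3 = -1131395/3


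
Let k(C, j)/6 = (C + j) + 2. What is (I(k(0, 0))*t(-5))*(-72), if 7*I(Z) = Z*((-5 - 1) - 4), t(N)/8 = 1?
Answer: 69120/7 ≈ 9874.3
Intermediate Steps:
k(C, j) = 12 + 6*C + 6*j (k(C, j) = 6*((C + j) + 2) = 6*(2 + C + j) = 12 + 6*C + 6*j)
t(N) = 8 (t(N) = 8*1 = 8)
I(Z) = -10*Z/7 (I(Z) = (Z*((-5 - 1) - 4))/7 = (Z*(-6 - 4))/7 = (Z*(-10))/7 = (-10*Z)/7 = -10*Z/7)
(I(k(0, 0))*t(-5))*(-72) = (-10*(12 + 6*0 + 6*0)/7*8)*(-72) = (-10*(12 + 0 + 0)/7*8)*(-72) = (-10/7*12*8)*(-72) = -120/7*8*(-72) = -960/7*(-72) = 69120/7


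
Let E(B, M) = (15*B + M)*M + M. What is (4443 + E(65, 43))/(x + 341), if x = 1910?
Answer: 48260/2251 ≈ 21.439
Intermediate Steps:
E(B, M) = M + M*(M + 15*B) (E(B, M) = (M + 15*B)*M + M = M*(M + 15*B) + M = M + M*(M + 15*B))
(4443 + E(65, 43))/(x + 341) = (4443 + 43*(1 + 43 + 15*65))/(1910 + 341) = (4443 + 43*(1 + 43 + 975))/2251 = (4443 + 43*1019)*(1/2251) = (4443 + 43817)*(1/2251) = 48260*(1/2251) = 48260/2251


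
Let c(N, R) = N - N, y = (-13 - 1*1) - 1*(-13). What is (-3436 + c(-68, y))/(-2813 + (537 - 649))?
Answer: 3436/2925 ≈ 1.1747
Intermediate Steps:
y = -1 (y = (-13 - 1) + 13 = -14 + 13 = -1)
c(N, R) = 0
(-3436 + c(-68, y))/(-2813 + (537 - 649)) = (-3436 + 0)/(-2813 + (537 - 649)) = -3436/(-2813 - 112) = -3436/(-2925) = -3436*(-1/2925) = 3436/2925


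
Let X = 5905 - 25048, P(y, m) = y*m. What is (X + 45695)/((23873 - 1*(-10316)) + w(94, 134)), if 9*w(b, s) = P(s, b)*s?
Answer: 238968/1995565 ≈ 0.11975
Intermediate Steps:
P(y, m) = m*y
w(b, s) = b*s²/9 (w(b, s) = ((b*s)*s)/9 = (b*s²)/9 = b*s²/9)
X = -19143
(X + 45695)/((23873 - 1*(-10316)) + w(94, 134)) = (-19143 + 45695)/((23873 - 1*(-10316)) + (⅑)*94*134²) = 26552/((23873 + 10316) + (⅑)*94*17956) = 26552/(34189 + 1687864/9) = 26552/(1995565/9) = 26552*(9/1995565) = 238968/1995565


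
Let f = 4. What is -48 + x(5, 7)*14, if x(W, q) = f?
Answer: 8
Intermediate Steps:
x(W, q) = 4
-48 + x(5, 7)*14 = -48 + 4*14 = -48 + 56 = 8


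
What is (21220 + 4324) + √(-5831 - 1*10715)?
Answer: 25544 + I*√16546 ≈ 25544.0 + 128.63*I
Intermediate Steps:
(21220 + 4324) + √(-5831 - 1*10715) = 25544 + √(-5831 - 10715) = 25544 + √(-16546) = 25544 + I*√16546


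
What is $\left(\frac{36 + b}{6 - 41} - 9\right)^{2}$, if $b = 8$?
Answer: $\frac{128881}{1225} \approx 105.21$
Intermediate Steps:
$\left(\frac{36 + b}{6 - 41} - 9\right)^{2} = \left(\frac{36 + 8}{6 - 41} - 9\right)^{2} = \left(\frac{44}{-35} - 9\right)^{2} = \left(44 \left(- \frac{1}{35}\right) - 9\right)^{2} = \left(- \frac{44}{35} - 9\right)^{2} = \left(- \frac{359}{35}\right)^{2} = \frac{128881}{1225}$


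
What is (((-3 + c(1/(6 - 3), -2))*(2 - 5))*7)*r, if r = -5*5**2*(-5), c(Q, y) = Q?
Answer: 35000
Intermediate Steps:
r = 625 (r = -5*25*(-5) = -125*(-5) = 625)
(((-3 + c(1/(6 - 3), -2))*(2 - 5))*7)*r = (((-3 + 1/(6 - 3))*(2 - 5))*7)*625 = (((-3 + 1/3)*(-3))*7)*625 = (-8/3*(-3)*7)*625 = (8*7)*625 = 56*625 = 35000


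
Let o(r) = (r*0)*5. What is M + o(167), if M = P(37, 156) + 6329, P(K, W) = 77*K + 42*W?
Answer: 15730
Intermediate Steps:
P(K, W) = 42*W + 77*K
o(r) = 0 (o(r) = 0*5 = 0)
M = 15730 (M = (42*156 + 77*37) + 6329 = (6552 + 2849) + 6329 = 9401 + 6329 = 15730)
M + o(167) = 15730 + 0 = 15730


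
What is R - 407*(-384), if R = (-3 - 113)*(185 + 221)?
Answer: 109192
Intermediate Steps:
R = -47096 (R = -116*406 = -47096)
R - 407*(-384) = -47096 - 407*(-384) = -47096 + 156288 = 109192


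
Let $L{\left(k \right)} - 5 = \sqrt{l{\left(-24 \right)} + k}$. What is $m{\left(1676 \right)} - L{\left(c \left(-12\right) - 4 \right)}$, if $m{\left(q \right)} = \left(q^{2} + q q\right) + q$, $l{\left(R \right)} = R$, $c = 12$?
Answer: $5619623 - 2 i \sqrt{43} \approx 5.6196 \cdot 10^{6} - 13.115 i$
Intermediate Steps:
$m{\left(q \right)} = q + 2 q^{2}$ ($m{\left(q \right)} = \left(q^{2} + q^{2}\right) + q = 2 q^{2} + q = q + 2 q^{2}$)
$L{\left(k \right)} = 5 + \sqrt{-24 + k}$
$m{\left(1676 \right)} - L{\left(c \left(-12\right) - 4 \right)} = 1676 \left(1 + 2 \cdot 1676\right) - \left(5 + \sqrt{-24 + \left(12 \left(-12\right) - 4\right)}\right) = 1676 \left(1 + 3352\right) - \left(5 + \sqrt{-24 - 148}\right) = 1676 \cdot 3353 - \left(5 + \sqrt{-24 - 148}\right) = 5619628 - \left(5 + \sqrt{-172}\right) = 5619628 - \left(5 + 2 i \sqrt{43}\right) = 5619623 - 2 i \sqrt{43}$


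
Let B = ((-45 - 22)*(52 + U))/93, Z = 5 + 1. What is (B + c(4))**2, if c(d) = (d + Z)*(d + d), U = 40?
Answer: 1628176/8649 ≈ 188.25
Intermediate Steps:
Z = 6
c(d) = 2*d*(6 + d) (c(d) = (d + 6)*(d + d) = (6 + d)*(2*d) = 2*d*(6 + d))
B = -6164/93 (B = ((-45 - 22)*(52 + 40))/93 = -67*92*(1/93) = -6164*1/93 = -6164/93 ≈ -66.280)
(B + c(4))**2 = (-6164/93 + 2*4*(6 + 4))**2 = (-6164/93 + 2*4*10)**2 = (-6164/93 + 80)**2 = (1276/93)**2 = 1628176/8649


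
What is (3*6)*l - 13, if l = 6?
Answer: 95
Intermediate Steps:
(3*6)*l - 13 = (3*6)*6 - 13 = 18*6 - 13 = 108 - 13 = 95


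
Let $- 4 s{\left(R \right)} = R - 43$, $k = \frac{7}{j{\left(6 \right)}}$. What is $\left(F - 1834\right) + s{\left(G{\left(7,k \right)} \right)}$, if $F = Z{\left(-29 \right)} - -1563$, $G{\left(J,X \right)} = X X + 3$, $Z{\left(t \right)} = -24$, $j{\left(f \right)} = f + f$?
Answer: $- \frac{164209}{576} \approx -285.08$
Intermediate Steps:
$j{\left(f \right)} = 2 f$
$k = \frac{7}{12}$ ($k = \frac{7}{2 \cdot 6} = \frac{7}{12} \approx 0.58333$)
$G{\left(J,X \right)} = 3 + X^{2}$ ($G{\left(J,X \right)} = X^{2} + 3 = 3 + X^{2}$)
$F = 1539$ ($F = -24 - -1563 = -24 + 1563 = 1539$)
$s{\left(R \right)} = \frac{43}{4} - \frac{R}{4}$ ($s{\left(R \right)} = - \frac{R - 43}{4} = - \frac{-43 + R}{4} = \frac{43}{4} - \frac{R}{4}$)
$\left(F - 1834\right) + s{\left(G{\left(7,k \right)} \right)} = \left(1539 - 1834\right) + \left(\frac{43}{4} - \frac{3 + \left(\frac{7}{12}\right)^{2}}{4}\right) = -295 + \left(\frac{43}{4} - \frac{3 + \frac{49}{144}}{4}\right) = -295 + \left(\frac{43}{4} - \frac{481}{576}\right) = -295 + \frac{5711}{576} = - \frac{164209}{576}$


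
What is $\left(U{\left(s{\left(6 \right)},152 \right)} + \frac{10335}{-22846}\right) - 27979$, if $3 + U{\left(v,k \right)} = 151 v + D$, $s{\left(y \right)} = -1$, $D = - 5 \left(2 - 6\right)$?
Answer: $- \frac{642279933}{22846} \approx -28113.0$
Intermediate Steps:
$D = 20$ ($D = \left(-5\right) \left(-4\right) = 20$)
$U{\left(v,k \right)} = 17 + 151 v$ ($U{\left(v,k \right)} = -3 + \left(151 v + 20\right) = -3 + \left(20 + 151 v\right) = 17 + 151 v$)
$\left(U{\left(s{\left(6 \right)},152 \right)} + \frac{10335}{-22846}\right) - 27979 = \left(\left(17 + 151 \left(-1\right)\right) + \frac{10335}{-22846}\right) - 27979 = \left(\left(17 - 151\right) + 10335 \left(- \frac{1}{22846}\right)\right) - 27979 = \left(-134 - \frac{10335}{22846}\right) - 27979 = - \frac{3071699}{22846} - 27979 = - \frac{642279933}{22846}$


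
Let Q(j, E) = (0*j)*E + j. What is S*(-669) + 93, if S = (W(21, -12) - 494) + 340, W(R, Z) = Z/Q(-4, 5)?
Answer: 101112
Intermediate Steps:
Q(j, E) = j (Q(j, E) = 0*E + j = 0 + j = j)
W(R, Z) = -Z/4 (W(R, Z) = Z/(-4) = Z*(-1/4) = -Z/4)
S = -151 (S = (-1/4*(-12) - 494) + 340 = (3 - 494) + 340 = -491 + 340 = -151)
S*(-669) + 93 = -151*(-669) + 93 = 101019 + 93 = 101112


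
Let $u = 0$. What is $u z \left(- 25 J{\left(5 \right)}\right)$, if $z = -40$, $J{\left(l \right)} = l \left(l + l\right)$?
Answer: $0$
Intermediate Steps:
$J{\left(l \right)} = 2 l^{2}$ ($J{\left(l \right)} = l 2 l = 2 l^{2}$)
$u z \left(- 25 J{\left(5 \right)}\right) = 0 \left(-40\right) \left(- 25 \cdot 2 \cdot 5^{2}\right) = 0 \left(- 25 \cdot 2 \cdot 25\right) = 0 \left(\left(-25\right) 50\right) = 0 \left(-1250\right) = 0$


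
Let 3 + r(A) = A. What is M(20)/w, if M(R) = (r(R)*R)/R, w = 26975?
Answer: 17/26975 ≈ 0.00063021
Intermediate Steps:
r(A) = -3 + A
M(R) = -3 + R (M(R) = ((-3 + R)*R)/R = (R*(-3 + R))/R = -3 + R)
M(20)/w = (-3 + 20)/26975 = 17*(1/26975) = 17/26975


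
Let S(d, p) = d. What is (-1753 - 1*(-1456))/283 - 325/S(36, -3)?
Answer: -102667/10188 ≈ -10.077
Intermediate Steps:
(-1753 - 1*(-1456))/283 - 325/S(36, -3) = (-1753 - 1*(-1456))/283 - 325/36 = (-1753 + 1456)*(1/283) - 325*1/36 = -297*1/283 - 325/36 = -297/283 - 325/36 = -102667/10188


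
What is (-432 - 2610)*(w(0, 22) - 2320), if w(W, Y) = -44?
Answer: 7191288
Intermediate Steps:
(-432 - 2610)*(w(0, 22) - 2320) = (-432 - 2610)*(-44 - 2320) = -3042*(-2364) = 7191288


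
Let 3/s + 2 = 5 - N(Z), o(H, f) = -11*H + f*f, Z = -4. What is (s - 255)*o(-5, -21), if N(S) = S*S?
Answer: -1645728/13 ≈ -1.2659e+5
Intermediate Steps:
o(H, f) = f**2 - 11*H (o(H, f) = -11*H + f**2 = f**2 - 11*H)
N(S) = S**2
s = -3/13 (s = 3/(-2 + (5 - 1*(-4)**2)) = 3/(-2 + (5 - 1*16)) = 3/(-2 + (5 - 16)) = 3/(-2 - 11) = 3/(-13) = 3*(-1/13) = -3/13 ≈ -0.23077)
(s - 255)*o(-5, -21) = (-3/13 - 255)*((-21)**2 - 11*(-5)) = -3318*(441 + 55)/13 = -3318/13*496 = -1645728/13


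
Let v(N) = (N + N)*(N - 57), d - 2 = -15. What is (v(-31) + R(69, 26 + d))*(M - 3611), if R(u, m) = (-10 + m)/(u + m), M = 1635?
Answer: -442026260/41 ≈ -1.0781e+7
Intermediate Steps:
d = -13 (d = 2 - 15 = -13)
v(N) = 2*N*(-57 + N) (v(N) = (2*N)*(-57 + N) = 2*N*(-57 + N))
R(u, m) = (-10 + m)/(m + u)
(v(-31) + R(69, 26 + d))*(M - 3611) = (2*(-31)*(-57 - 31) + (-10 + (26 - 13))/((26 - 13) + 69))*(1635 - 3611) = (2*(-31)*(-88) + (-10 + 13)/(13 + 69))*(-1976) = (5456 + 3/82)*(-1976) = (447395/82)*(-1976) = -442026260/41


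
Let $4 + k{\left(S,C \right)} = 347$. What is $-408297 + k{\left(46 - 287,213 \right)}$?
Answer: $-407954$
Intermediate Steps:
$k{\left(S,C \right)} = 343$ ($k{\left(S,C \right)} = -4 + 347 = 343$)
$-408297 + k{\left(46 - 287,213 \right)} = -408297 + 343 = -407954$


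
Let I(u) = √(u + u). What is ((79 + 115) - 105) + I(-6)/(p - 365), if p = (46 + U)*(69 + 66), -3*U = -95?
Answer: 89 + I*√3/5060 ≈ 89.0 + 0.0003423*I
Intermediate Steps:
U = 95/3 (U = -⅓*(-95) = 95/3 ≈ 31.667)
I(u) = √2*√u (I(u) = √(2*u) = √2*√u)
p = 10485 (p = (46 + 95/3)*(69 + 66) = (233/3)*135 = 10485)
((79 + 115) - 105) + I(-6)/(p - 365) = ((79 + 115) - 105) + (√2*√(-6))/(10485 - 365) = (194 - 105) + (√2*(I*√6))/10120 = 89 + (2*I*√3)*(1/10120) = 89 + I*√3/5060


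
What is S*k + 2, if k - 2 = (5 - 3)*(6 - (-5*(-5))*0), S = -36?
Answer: -502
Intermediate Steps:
k = 14 (k = 2 + (5 - 3)*(6 - (-5*(-5))*0) = 2 + 2*(6 - 25*0) = 2 + 2*(6 - 1*0) = 2 + 2*(6 + 0) = 2 + 2*6 = 2 + 12 = 14)
S*k + 2 = -36*14 + 2 = -504 + 2 = -502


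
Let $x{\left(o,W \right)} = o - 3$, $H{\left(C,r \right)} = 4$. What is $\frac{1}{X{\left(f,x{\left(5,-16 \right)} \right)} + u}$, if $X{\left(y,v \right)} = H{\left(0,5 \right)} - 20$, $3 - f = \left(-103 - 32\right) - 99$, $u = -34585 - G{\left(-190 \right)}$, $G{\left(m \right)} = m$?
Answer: $- \frac{1}{34411} \approx -2.906 \cdot 10^{-5}$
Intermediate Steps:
$u = -34395$ ($u = -34585 - -190 = -34585 + 190 = -34395$)
$f = 237$ ($f = 3 - \left(\left(-103 - 32\right) - 99\right) = 3 - \left(-135 - 99\right) = 3 - -234 = 3 + 234 = 237$)
$x{\left(o,W \right)} = -3 + o$ ($x{\left(o,W \right)} = o - 3 = -3 + o$)
$X{\left(y,v \right)} = -16$ ($X{\left(y,v \right)} = 4 - 20 = -16$)
$\frac{1}{X{\left(f,x{\left(5,-16 \right)} \right)} + u} = \frac{1}{-16 - 34395} = \frac{1}{-34411} = - \frac{1}{34411}$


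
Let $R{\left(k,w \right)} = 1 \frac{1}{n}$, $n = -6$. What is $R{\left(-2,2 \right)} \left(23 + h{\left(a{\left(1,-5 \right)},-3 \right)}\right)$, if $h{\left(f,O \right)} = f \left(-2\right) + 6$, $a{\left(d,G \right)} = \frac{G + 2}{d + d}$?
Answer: $- \frac{16}{3} \approx -5.3333$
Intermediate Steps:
$a{\left(d,G \right)} = \frac{2 + G}{2 d}$
$R{\left(k,w \right)} = - \frac{1}{6}$ ($R{\left(k,w \right)} = 1 \frac{1}{-6} = 1 \left(- \frac{1}{6}\right) = - \frac{1}{6}$)
$h{\left(f,O \right)} = 6 - 2 f$ ($h{\left(f,O \right)} = - 2 f + 6 = 6 - 2 f$)
$R{\left(-2,2 \right)} \left(23 + h{\left(a{\left(1,-5 \right)},-3 \right)}\right) = - \frac{23 + \left(6 - 2 \frac{2 - 5}{2 \cdot 1}\right)}{6} = - \frac{23 + \left(6 - 2 \cdot \frac{1}{2} \cdot 1 \left(-3\right)\right)}{6} = - \frac{23 + \left(6 - -3\right)}{6} = - \frac{23 + \left(6 + 3\right)}{6} = - \frac{23 + 9}{6} = \left(- \frac{1}{6}\right) 32 = - \frac{16}{3}$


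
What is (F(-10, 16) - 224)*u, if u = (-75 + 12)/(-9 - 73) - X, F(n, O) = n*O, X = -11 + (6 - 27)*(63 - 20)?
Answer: -14402112/41 ≈ -3.5127e+5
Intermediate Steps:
X = -914 (X = -11 - 21*43 = -11 - 903 = -914)
F(n, O) = O*n
u = 75011/82 (u = (-75 + 12)/(-9 - 73) - 1*(-914) = -63/(-82) + 914 = -63*(-1/82) + 914 = 63/82 + 914 = 75011/82 ≈ 914.77)
(F(-10, 16) - 224)*u = (16*(-10) - 224)*(75011/82) = (-160 - 224)*(75011/82) = -384*75011/82 = -14402112/41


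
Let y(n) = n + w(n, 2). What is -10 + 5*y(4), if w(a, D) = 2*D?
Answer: 30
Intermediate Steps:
y(n) = 4 + n (y(n) = n + 2*2 = n + 4 = 4 + n)
-10 + 5*y(4) = -10 + 5*(4 + 4) = -10 + 5*8 = -10 + 40 = 30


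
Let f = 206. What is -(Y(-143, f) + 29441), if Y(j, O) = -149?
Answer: -29292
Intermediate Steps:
-(Y(-143, f) + 29441) = -(-149 + 29441) = -1*29292 = -29292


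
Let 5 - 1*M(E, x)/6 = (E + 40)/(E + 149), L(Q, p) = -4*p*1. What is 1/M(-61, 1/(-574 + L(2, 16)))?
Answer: 44/1383 ≈ 0.031815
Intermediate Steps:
L(Q, p) = -4*p
M(E, x) = 30 - 6*(40 + E)/(149 + E) (M(E, x) = 30 - 6*(E + 40)/(E + 149) = 30 - 6*(40 + E)/(149 + E))
1/M(-61, 1/(-574 + L(2, 16))) = 1/(6*(705 + 4*(-61))/(149 - 61)) = 1/(6*(705 - 244)/88) = 1/(6*(1/88)*461) = 1/(1383/44) = 44/1383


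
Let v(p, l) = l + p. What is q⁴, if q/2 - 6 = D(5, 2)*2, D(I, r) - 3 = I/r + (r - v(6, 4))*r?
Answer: 810000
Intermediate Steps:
D(I, r) = 3 + I/r + r*(-10 + r) (D(I, r) = 3 + (I/r + (r - (4 + 6))*r) = 3 + (I/r + (r - 1*10)*r) = 3 + (I/r + (r - 10)*r) = 3 + (I/r + (-10 + r)*r) = 3 + (I/r + r*(-10 + r)) = 3 + I/r + r*(-10 + r))
q = -30 (q = 12 + 2*((3 + 2² - 10*2 + 5/2)*2) = 12 + 2*((3 + 4 - 20 + 5*(½))*2) = 12 + 2*((3 + 4 - 20 + 5/2)*2) = 12 + 2*(-21/2*2) = 12 + 2*(-21) = 12 - 42 = -30)
q⁴ = (-30)⁴ = 810000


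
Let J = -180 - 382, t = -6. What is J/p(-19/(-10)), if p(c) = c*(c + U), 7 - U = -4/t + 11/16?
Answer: -1348800/34409 ≈ -39.199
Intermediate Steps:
J = -562
U = 271/48 (U = 7 - (-4/(-6) + 11/16) = 7 - (-4*(-⅙) + 11*(1/16)) = 7 - (⅔ + 11/16) = 7 - 1*65/48 = 7 - 65/48 = 271/48 ≈ 5.6458)
p(c) = c*(271/48 + c) (p(c) = c*(c + 271/48) = c*(271/48 + c))
J/p(-19/(-10)) = -562*480/(19*(271 + 48*(-19/(-10)))) = -562*480/(19*(271 + 48*(-19*(-⅒)))) = -562*480/(19*(271 + 48*(19/10))) = -562*480/(19*(271 + 456/5)) = -562/((1/48)*(19/10)*(1811/5)) = -562/34409/2400 = -562*2400/34409 = -1348800/34409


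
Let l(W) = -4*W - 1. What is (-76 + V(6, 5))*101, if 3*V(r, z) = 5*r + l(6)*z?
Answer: -32623/3 ≈ -10874.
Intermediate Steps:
l(W) = -1 - 4*W
V(r, z) = -25*z/3 + 5*r/3 (V(r, z) = (5*r + (-1 - 4*6)*z)/3 = (5*r + (-1 - 24)*z)/3 = (5*r - 25*z)/3 = (-25*z + 5*r)/3 = -25*z/3 + 5*r/3)
(-76 + V(6, 5))*101 = (-76 + (-25/3*5 + (5/3)*6))*101 = (-76 + (-125/3 + 10))*101 = (-76 - 95/3)*101 = -323/3*101 = -32623/3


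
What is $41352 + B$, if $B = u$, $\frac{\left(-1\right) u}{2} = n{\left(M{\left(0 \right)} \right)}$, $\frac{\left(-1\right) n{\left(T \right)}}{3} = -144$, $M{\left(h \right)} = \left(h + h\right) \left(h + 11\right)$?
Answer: $40488$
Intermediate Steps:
$M{\left(h \right)} = 2 h \left(11 + h\right)$
$n{\left(T \right)} = 432$ ($n{\left(T \right)} = \left(-3\right) \left(-144\right) = 432$)
$u = -864$ ($u = \left(-2\right) 432 = -864$)
$B = -864$
$41352 + B = 41352 - 864 = 40488$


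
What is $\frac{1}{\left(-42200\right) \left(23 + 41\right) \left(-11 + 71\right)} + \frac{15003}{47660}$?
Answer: $\frac{121560304817}{386160384000} \approx 0.31479$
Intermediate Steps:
$\frac{1}{\left(-42200\right) \left(23 + 41\right) \left(-11 + 71\right)} + \frac{15003}{47660} = - \frac{1}{42200 \cdot 64 \cdot 60} + 15003 \cdot \frac{1}{47660} = - \frac{1}{42200 \cdot 3840} + \frac{15003}{47660} = \left(- \frac{1}{42200}\right) \frac{1}{3840} + \frac{15003}{47660} = - \frac{1}{162048000} + \frac{15003}{47660} = \frac{121560304817}{386160384000}$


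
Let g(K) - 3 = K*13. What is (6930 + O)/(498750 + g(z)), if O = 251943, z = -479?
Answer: 258873/492526 ≈ 0.52560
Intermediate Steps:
g(K) = 3 + 13*K (g(K) = 3 + K*13 = 3 + 13*K)
(6930 + O)/(498750 + g(z)) = (6930 + 251943)/(498750 + (3 + 13*(-479))) = 258873/(498750 + (3 - 6227)) = 258873/(498750 - 6224) = 258873/492526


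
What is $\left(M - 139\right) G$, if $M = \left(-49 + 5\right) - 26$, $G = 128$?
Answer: $-26752$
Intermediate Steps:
$M = -70$ ($M = -44 - 26 = -70$)
$\left(M - 139\right) G = \left(-70 - 139\right) 128 = \left(-209\right) 128 = -26752$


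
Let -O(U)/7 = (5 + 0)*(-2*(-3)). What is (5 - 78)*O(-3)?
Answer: 15330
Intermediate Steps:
O(U) = -210 (O(U) = -7*(5 + 0)*(-2*(-3)) = -35*6 = -7*30 = -210)
(5 - 78)*O(-3) = (5 - 78)*(-210) = -73*(-210) = 15330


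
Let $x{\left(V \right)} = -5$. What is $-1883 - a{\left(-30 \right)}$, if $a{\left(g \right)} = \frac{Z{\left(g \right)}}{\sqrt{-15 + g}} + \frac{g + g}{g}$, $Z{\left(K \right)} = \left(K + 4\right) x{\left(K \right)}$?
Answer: $-1885 + \frac{26 i \sqrt{5}}{3} \approx -1885.0 + 19.379 i$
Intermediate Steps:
$Z{\left(K \right)} = -20 - 5 K$ ($Z{\left(K \right)} = \left(K + 4\right) \left(-5\right) = \left(4 + K\right) \left(-5\right) = -20 - 5 K$)
$a{\left(g \right)} = 2 + \frac{-20 - 5 g}{\sqrt{-15 + g}}$ ($a{\left(g \right)} = \frac{-20 - 5 g}{\sqrt{-15 + g}} + \frac{g + g}{g} = \frac{-20 - 5 g}{\sqrt{-15 + g}} + \frac{2 g}{g} = \frac{-20 - 5 g}{\sqrt{-15 + g}} + 2 = 2 + \frac{-20 - 5 g}{\sqrt{-15 + g}}$)
$-1883 - a{\left(-30 \right)} = -1883 - \frac{-20 - -150 + 2 \sqrt{-15 - 30}}{\sqrt{-15 - 30}} = -1883 - \frac{-20 + 150 + 2 \sqrt{-45}}{3 i \sqrt{5}} = -1883 - - \frac{i \sqrt{5}}{15} \left(-20 + 150 + 2 \cdot 3 i \sqrt{5}\right) = -1883 - - \frac{i \sqrt{5}}{15} \left(-20 + 150 + 6 i \sqrt{5}\right) = -1883 - - \frac{i \sqrt{5}}{15} \left(130 + 6 i \sqrt{5}\right) = -1883 - - \frac{i \sqrt{5} \left(130 + 6 i \sqrt{5}\right)}{15} = -1883 + \frac{i \sqrt{5} \left(130 + 6 i \sqrt{5}\right)}{15}$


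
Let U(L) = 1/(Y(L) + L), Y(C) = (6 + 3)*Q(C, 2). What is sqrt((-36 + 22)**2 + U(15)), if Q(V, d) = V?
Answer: sqrt(176406)/30 ≈ 14.000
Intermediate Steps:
Y(C) = 9*C (Y(C) = (6 + 3)*C = 9*C)
U(L) = 1/(10*L) (U(L) = 1/(9*L + L) = 1/(10*L))
sqrt((-36 + 22)**2 + U(15)) = sqrt((-36 + 22)**2 + (1/10)/15) = sqrt((-14)**2 + (1/10)*(1/15)) = sqrt(196 + 1/150) = sqrt(29401/150) = sqrt(176406)/30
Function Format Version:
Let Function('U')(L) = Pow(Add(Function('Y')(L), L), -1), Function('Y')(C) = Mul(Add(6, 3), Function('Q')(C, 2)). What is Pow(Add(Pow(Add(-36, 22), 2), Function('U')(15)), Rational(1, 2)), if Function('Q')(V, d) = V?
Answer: Mul(Rational(1, 30), Pow(176406, Rational(1, 2))) ≈ 14.000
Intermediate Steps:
Function('Y')(C) = Mul(9, C) (Function('Y')(C) = Mul(Add(6, 3), C) = Mul(9, C))
Function('U')(L) = Mul(Rational(1, 10), Pow(L, -1)) (Function('U')(L) = Pow(Add(Mul(9, L), L), -1) = Pow(Mul(10, L), -1) = Mul(Rational(1, 10), Pow(L, -1)))
Pow(Add(Pow(Add(-36, 22), 2), Function('U')(15)), Rational(1, 2)) = Pow(Add(Pow(Add(-36, 22), 2), Mul(Rational(1, 10), Pow(15, -1))), Rational(1, 2)) = Pow(Add(Pow(-14, 2), Mul(Rational(1, 10), Rational(1, 15))), Rational(1, 2)) = Pow(Add(196, Rational(1, 150)), Rational(1, 2)) = Pow(Rational(29401, 150), Rational(1, 2)) = Mul(Rational(1, 30), Pow(176406, Rational(1, 2)))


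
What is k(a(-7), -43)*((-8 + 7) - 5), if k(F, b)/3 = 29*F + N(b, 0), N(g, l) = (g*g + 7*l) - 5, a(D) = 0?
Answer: -33192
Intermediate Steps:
N(g, l) = -5 + g² + 7*l (N(g, l) = (g² + 7*l) - 5 = -5 + g² + 7*l)
k(F, b) = -15 + 3*b² + 87*F (k(F, b) = 3*(29*F + (-5 + b² + 7*0)) = 3*(29*F + (-5 + b² + 0)) = 3*(29*F + (-5 + b²)) = 3*(-5 + b² + 29*F) = -15 + 3*b² + 87*F)
k(a(-7), -43)*((-8 + 7) - 5) = (-15 + 3*(-43)² + 87*0)*((-8 + 7) - 5) = (-15 + 3*1849 + 0)*(-1 - 5) = (-15 + 5547 + 0)*(-6) = 5532*(-6) = -33192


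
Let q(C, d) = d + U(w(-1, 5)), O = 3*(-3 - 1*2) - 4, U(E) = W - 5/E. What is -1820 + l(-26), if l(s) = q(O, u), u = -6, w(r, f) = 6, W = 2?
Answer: -10949/6 ≈ -1824.8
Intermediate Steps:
U(E) = 2 - 5/E
O = -19 (O = 3*(-3 - 2) - 4 = 3*(-5) - 4 = -15 - 4 = -19)
q(C, d) = 7/6 + d (q(C, d) = d + (2 - 5/6) = d + 7/6 = 7/6 + d)
l(s) = -29/6 (l(s) = 7/6 - 6 = -29/6)
-1820 + l(-26) = -1820 - 29/6 = -10949/6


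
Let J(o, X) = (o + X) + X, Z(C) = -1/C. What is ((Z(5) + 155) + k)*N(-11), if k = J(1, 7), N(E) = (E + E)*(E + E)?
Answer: 410916/5 ≈ 82183.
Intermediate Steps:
N(E) = 4*E² (N(E) = (2*E)*(2*E) = 4*E²)
J(o, X) = o + 2*X (J(o, X) = (X + o) + X = o + 2*X)
k = 15 (k = 1 + 2*7 = 1 + 14 = 15)
((Z(5) + 155) + k)*N(-11) = ((-1/5 + 155) + 15)*(4*(-11)²) = ((-1*⅕ + 155) + 15)*(4*121) = ((-⅕ + 155) + 15)*484 = (774/5 + 15)*484 = (849/5)*484 = 410916/5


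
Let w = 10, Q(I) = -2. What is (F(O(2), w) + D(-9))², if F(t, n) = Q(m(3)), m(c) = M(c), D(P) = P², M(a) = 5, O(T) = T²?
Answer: 6241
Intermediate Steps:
m(c) = 5
F(t, n) = -2
(F(O(2), w) + D(-9))² = (-2 + (-9)²)² = (-2 + 81)² = 79² = 6241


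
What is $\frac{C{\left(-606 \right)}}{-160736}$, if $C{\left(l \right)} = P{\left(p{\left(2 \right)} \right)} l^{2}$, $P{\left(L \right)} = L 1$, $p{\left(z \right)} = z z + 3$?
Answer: $- \frac{642663}{40184} \approx -15.993$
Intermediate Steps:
$p{\left(z \right)} = 3 + z^{2}$ ($p{\left(z \right)} = z^{2} + 3 = 3 + z^{2}$)
$P{\left(L \right)} = L$
$C{\left(l \right)} = 7 l^{2}$ ($C{\left(l \right)} = \left(3 + 2^{2}\right) l^{2} = \left(3 + 4\right) l^{2} = 7 l^{2}$)
$\frac{C{\left(-606 \right)}}{-160736} = \frac{7 \left(-606\right)^{2}}{-160736} = 7 \cdot 367236 \left(- \frac{1}{160736}\right) = 2570652 \left(- \frac{1}{160736}\right) = - \frac{642663}{40184}$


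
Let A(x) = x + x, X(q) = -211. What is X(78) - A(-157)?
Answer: 103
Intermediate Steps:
A(x) = 2*x
X(78) - A(-157) = -211 - 2*(-157) = -211 - 1*(-314) = -211 + 314 = 103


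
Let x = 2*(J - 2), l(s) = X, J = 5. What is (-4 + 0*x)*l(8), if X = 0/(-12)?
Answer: 0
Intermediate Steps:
X = 0 (X = 0*(-1/12) = 0)
l(s) = 0
x = 6 (x = 2*(5 - 2) = 2*3 = 6)
(-4 + 0*x)*l(8) = (-4 + 0*6)*0 = (-4 + 0)*0 = -4*0 = 0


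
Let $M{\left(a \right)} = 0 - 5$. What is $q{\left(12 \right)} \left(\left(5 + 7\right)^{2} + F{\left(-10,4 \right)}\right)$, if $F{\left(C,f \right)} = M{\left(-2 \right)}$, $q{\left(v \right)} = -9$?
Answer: $-1251$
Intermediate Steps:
$M{\left(a \right)} = -5$ ($M{\left(a \right)} = 0 - 5 = -5$)
$F{\left(C,f \right)} = -5$
$q{\left(12 \right)} \left(\left(5 + 7\right)^{2} + F{\left(-10,4 \right)}\right) = - 9 \left(\left(5 + 7\right)^{2} - 5\right) = - 9 \left(12^{2} - 5\right) = - 9 \left(144 - 5\right) = \left(-9\right) 139 = -1251$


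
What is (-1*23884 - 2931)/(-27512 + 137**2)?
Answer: 26815/8743 ≈ 3.0670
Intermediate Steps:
(-1*23884 - 2931)/(-27512 + 137**2) = (-23884 - 2931)/(-27512 + 18769) = -26815/(-8743) = -26815*(-1/8743) = 26815/8743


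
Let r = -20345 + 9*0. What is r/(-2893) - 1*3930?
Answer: -11349145/2893 ≈ -3923.0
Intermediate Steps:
r = -20345 (r = -20345 + 0 = -20345)
r/(-2893) - 1*3930 = -20345/(-2893) - 1*3930 = -20345*(-1/2893) - 3930 = 20345/2893 - 3930 = -11349145/2893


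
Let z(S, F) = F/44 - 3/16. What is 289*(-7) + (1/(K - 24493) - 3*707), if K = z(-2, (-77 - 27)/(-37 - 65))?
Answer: -911061073568/219850643 ≈ -4144.0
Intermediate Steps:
z(S, F) = -3/16 + F/44 (z(S, F) = F*(1/44) - 3*1/16 = F/44 - 3/16 = -3/16 + F/44)
K = -1475/8976 (K = -3/16 + ((-77 - 27)/(-37 - 65))/44 = -3/16 + (-104/(-102))/44 = -3/16 + (-104*(-1/102))/44 = -3/16 + (1/44)*(52/51) = -3/16 + 13/561 = -1475/8976 ≈ -0.16433)
289*(-7) + (1/(K - 24493) - 3*707) = 289*(-7) + (1/(-1475/8976 - 24493) - 3*707) = -2023 + (1/(-219850643/8976) - 2121) = -2023 + (-8976/219850643 - 2121) = -2023 - 466303222779/219850643 = -911061073568/219850643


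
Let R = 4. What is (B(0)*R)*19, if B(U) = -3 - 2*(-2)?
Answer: 76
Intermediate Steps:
B(U) = 1 (B(U) = -3 + 4 = 1)
(B(0)*R)*19 = (1*4)*19 = 4*19 = 76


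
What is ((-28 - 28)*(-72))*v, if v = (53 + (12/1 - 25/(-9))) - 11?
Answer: 228928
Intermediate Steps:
v = 511/9 (v = (53 + (12*1 - 25*(-⅑))) - 11 = (53 + (12 + 25/9)) - 11 = (53 + 133/9) - 11 = 610/9 - 11 = 511/9 ≈ 56.778)
((-28 - 28)*(-72))*v = ((-28 - 28)*(-72))*(511/9) = -56*(-72)*(511/9) = 4032*(511/9) = 228928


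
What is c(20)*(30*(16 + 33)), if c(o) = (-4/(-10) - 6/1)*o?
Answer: -164640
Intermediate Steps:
c(o) = -28*o/5 (c(o) = (-4*(-1/10) - 6*1)*o = (2/5 - 6)*o = -28*o/5)
c(20)*(30*(16 + 33)) = (-28/5*20)*(30*(16 + 33)) = -3360*49 = -112*1470 = -164640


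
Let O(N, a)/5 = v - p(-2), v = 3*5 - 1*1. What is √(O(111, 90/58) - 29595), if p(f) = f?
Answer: I*√29515 ≈ 171.8*I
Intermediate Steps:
v = 14 (v = 15 - 1 = 14)
O(N, a) = 80 (O(N, a) = 5*(14 - 1*(-2)) = 5*(14 + 2) = 5*16 = 80)
√(O(111, 90/58) - 29595) = √(80 - 29595) = √(-29515) = I*√29515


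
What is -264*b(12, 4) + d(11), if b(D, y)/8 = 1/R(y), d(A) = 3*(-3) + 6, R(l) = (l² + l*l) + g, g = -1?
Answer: -2205/31 ≈ -71.129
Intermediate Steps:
R(l) = -1 + 2*l² (R(l) = (l² + l*l) - 1 = (l² + l²) - 1 = 2*l² - 1 = -1 + 2*l²)
d(A) = -3 (d(A) = -9 + 6 = -3)
b(D, y) = 8/(-1 + 2*y²)
-264*b(12, 4) + d(11) = -2112/(-1 + 2*4²) - 3 = -2112/(-1 + 2*16) - 3 = -2112/(-1 + 32) - 3 = -2112/31 - 3 = -2205/31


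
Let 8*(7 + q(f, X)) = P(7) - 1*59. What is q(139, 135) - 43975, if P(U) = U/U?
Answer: -175957/4 ≈ -43989.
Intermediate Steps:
P(U) = 1
q(f, X) = -57/4 (q(f, X) = -7 + (1 - 1*59)/8 = -7 + (1 - 59)/8 = -7 + (⅛)*(-58) = -7 - 29/4 = -57/4)
q(139, 135) - 43975 = -57/4 - 43975 = -175957/4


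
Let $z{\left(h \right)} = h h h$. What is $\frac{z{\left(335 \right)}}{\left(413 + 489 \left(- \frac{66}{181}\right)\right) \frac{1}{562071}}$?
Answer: $\frac{35745419382375}{397} \approx 9.0039 \cdot 10^{10}$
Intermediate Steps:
$z{\left(h \right)} = h^{3}$ ($z{\left(h \right)} = h^{2} h = h^{3}$)
$\frac{z{\left(335 \right)}}{\left(413 + 489 \left(- \frac{66}{181}\right)\right) \frac{1}{562071}} = \frac{335^{3}}{\left(413 + 489 \left(- \frac{66}{181}\right)\right) \frac{1}{562071}} = \frac{37595375}{\left(413 + 489 \left(\left(-66\right) \frac{1}{181}\right)\right) \frac{1}{562071}} = \frac{37595375}{\left(413 + 489 \left(- \frac{66}{181}\right)\right) \frac{1}{562071}} = \frac{37595375}{\left(413 - \frac{32274}{181}\right) \frac{1}{562071}} = \frac{37595375}{\frac{42479}{181} \cdot \frac{1}{562071}} = \frac{37595375}{\frac{397}{950793}} = 37595375 \cdot \frac{950793}{397} = \frac{35745419382375}{397}$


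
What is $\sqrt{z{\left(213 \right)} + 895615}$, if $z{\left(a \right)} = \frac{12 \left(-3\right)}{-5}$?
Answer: $\frac{\sqrt{22390555}}{5} \approx 946.37$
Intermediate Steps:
$z{\left(a \right)} = \frac{36}{5}$ ($z{\left(a \right)} = \left(-36\right) \left(- \frac{1}{5}\right) = \frac{36}{5}$)
$\sqrt{z{\left(213 \right)} + 895615} = \sqrt{\frac{36}{5} + 895615} = \sqrt{\frac{4478111}{5}} = \frac{\sqrt{22390555}}{5}$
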